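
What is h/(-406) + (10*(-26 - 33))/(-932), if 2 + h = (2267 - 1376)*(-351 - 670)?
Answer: 15144501/6757 ≈ 2241.3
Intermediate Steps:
h = -909713 (h = -2 + (2267 - 1376)*(-351 - 670) = -2 + 891*(-1021) = -2 - 909711 = -909713)
h/(-406) + (10*(-26 - 33))/(-932) = -909713/(-406) + (10*(-26 - 33))/(-932) = -909713*(-1/406) + (10*(-59))*(-1/932) = 129959/58 - 590*(-1/932) = 129959/58 + 295/466 = 15144501/6757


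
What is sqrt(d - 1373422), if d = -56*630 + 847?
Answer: I*sqrt(1407855) ≈ 1186.5*I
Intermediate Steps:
d = -34433 (d = -35280 + 847 = -34433)
sqrt(d - 1373422) = sqrt(-34433 - 1373422) = sqrt(-1407855) = I*sqrt(1407855)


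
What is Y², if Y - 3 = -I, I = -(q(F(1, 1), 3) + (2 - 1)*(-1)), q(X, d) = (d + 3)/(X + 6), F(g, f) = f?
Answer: 400/49 ≈ 8.1633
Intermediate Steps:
q(X, d) = (3 + d)/(6 + X)
I = ⅐ (I = -((3 + 3)/(6 + 1) + (2 - 1)*(-1)) = -(6/7 + 1*(-1)) = -((⅐)*6 - 1) = -(6/7 - 1) = -1*(-⅐) = ⅐ ≈ 0.14286)
Y = 20/7 (Y = 3 - 1*⅐ = 3 - ⅐ = 20/7 ≈ 2.8571)
Y² = (20/7)² = 400/49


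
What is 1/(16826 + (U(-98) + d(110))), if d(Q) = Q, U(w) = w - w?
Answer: 1/16936 ≈ 5.9046e-5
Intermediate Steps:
U(w) = 0
1/(16826 + (U(-98) + d(110))) = 1/(16826 + (0 + 110)) = 1/(16826 + 110) = 1/16936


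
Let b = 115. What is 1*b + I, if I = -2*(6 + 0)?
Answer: 103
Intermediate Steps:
I = -12 (I = -2*6 = -12)
1*b + I = 1*115 - 12 = 115 - 12 = 103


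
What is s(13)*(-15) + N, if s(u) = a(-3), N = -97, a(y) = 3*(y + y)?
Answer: 173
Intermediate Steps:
a(y) = 6*y (a(y) = 3*(2*y) = 6*y)
s(u) = -18 (s(u) = 6*(-3) = -18)
s(13)*(-15) + N = -18*(-15) - 97 = 270 - 97 = 173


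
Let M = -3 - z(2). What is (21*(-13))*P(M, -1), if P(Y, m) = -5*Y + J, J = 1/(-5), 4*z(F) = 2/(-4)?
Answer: -154791/40 ≈ -3869.8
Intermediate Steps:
z(F) = -⅛ (z(F) = (2/(-4))/4 = (2*(-¼))/4 = (¼)*(-½) = -⅛)
J = -⅕ ≈ -0.20000
M = -23/8 (M = -3 - 1*(-⅛) = -3 + ⅛ = -23/8 ≈ -2.8750)
P(Y, m) = -⅕ - 5*Y (P(Y, m) = -5*Y - ⅕ = -⅕ - 5*Y)
(21*(-13))*P(M, -1) = (21*(-13))*(-⅕ - 5*(-23/8)) = -273*(-⅕ + 115/8) = -273*567/40 = -154791/40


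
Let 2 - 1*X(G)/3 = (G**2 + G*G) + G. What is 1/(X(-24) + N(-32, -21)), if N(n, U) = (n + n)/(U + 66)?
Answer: -45/152074 ≈ -0.00029591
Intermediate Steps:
N(n, U) = 2*n/(66 + U) (N(n, U) = (2*n)/(66 + U) = 2*n/(66 + U))
X(G) = 6 - 6*G**2 - 3*G (X(G) = 6 - 3*((G**2 + G*G) + G) = 6 - 3*((G**2 + G**2) + G) = 6 - 3*(2*G**2 + G) = 6 - 3*(G + 2*G**2) = 6 + (-6*G**2 - 3*G) = 6 - 6*G**2 - 3*G)
1/(X(-24) + N(-32, -21)) = 1/((6 - 6*(-24)**2 - 3*(-24)) + 2*(-32)/(66 - 21)) = 1/((6 - 6*576 + 72) + 2*(-32)/45) = 1/((6 - 3456 + 72) + 2*(-32)*(1/45)) = 1/(-3378 - 64/45) = 1/(-152074/45) = -45/152074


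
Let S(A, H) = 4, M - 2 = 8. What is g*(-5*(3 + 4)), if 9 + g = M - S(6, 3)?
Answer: 105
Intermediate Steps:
M = 10 (M = 2 + 8 = 10)
g = -3 (g = -9 + (10 - 1*4) = -9 + (10 - 4) = -9 + 6 = -3)
g*(-5*(3 + 4)) = -(-15)*(3 + 4) = -(-15)*7 = -3*(-35) = 105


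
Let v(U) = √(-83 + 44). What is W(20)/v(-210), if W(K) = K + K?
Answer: -40*I*√39/39 ≈ -6.4051*I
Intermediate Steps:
v(U) = I*√39 (v(U) = √(-39) = I*√39)
W(K) = 2*K
W(20)/v(-210) = (2*20)/((I*√39)) = 40*(-I*√39/39) = -40*I*√39/39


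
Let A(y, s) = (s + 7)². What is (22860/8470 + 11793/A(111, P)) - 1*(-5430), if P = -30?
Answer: 2444180055/448063 ≈ 5455.0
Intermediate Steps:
A(y, s) = (7 + s)²
(22860/8470 + 11793/A(111, P)) - 1*(-5430) = (22860/8470 + 11793/((7 - 30)²)) - 1*(-5430) = (22860*(1/8470) + 11793/((-23)²)) + 5430 = (2286/847 + 11793/529) + 5430 = 11197965/448063 + 5430 = 2444180055/448063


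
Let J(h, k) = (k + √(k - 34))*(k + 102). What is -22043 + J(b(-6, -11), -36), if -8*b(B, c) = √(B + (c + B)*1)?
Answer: -24419 + 66*I*√70 ≈ -24419.0 + 552.2*I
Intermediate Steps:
b(B, c) = -√(c + 2*B)/8 (b(B, c) = -√(B + (c + B)*1)/8 = -√(B + (B + c)*1)/8 = -√(B + (B + c))/8 = -√(c + 2*B)/8)
J(h, k) = (102 + k)*(k + √(-34 + k)) (J(h, k) = (k + √(-34 + k))*(102 + k) = (102 + k)*(k + √(-34 + k)))
-22043 + J(b(-6, -11), -36) = -22043 + ((-36)² + 102*(-36) + 102*√(-34 - 36) - 36*√(-34 - 36)) = -22043 + (1296 - 3672 + 102*√(-70) - 36*I*√70) = -22043 + (1296 - 3672 + 102*(I*√70) - 36*I*√70) = -22043 + (1296 - 3672 + 102*I*√70 - 36*I*√70) = -22043 + (-2376 + 66*I*√70) = -24419 + 66*I*√70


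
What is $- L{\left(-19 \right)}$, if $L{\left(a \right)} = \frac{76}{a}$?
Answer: $4$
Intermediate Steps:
$- L{\left(-19 \right)} = - \frac{76}{-19} = - \frac{76 \left(-1\right)}{19} = \left(-1\right) \left(-4\right) = 4$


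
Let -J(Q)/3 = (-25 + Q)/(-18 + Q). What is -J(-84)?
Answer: 109/34 ≈ 3.2059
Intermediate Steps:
J(Q) = -3*(-25 + Q)/(-18 + Q)
-J(-84) = -3*(25 - 1*(-84))/(-18 - 84) = -3*(25 + 84)/(-102) = -3*(-1)*109/102 = -1*(-109/34) = 109/34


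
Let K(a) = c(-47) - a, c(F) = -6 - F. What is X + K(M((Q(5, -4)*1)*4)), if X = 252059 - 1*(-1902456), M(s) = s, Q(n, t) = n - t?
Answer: 2154520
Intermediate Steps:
K(a) = 41 - a (K(a) = (-6 - 1*(-47)) - a = (-6 + 47) - a = 41 - a)
X = 2154515 (X = 252059 + 1902456 = 2154515)
X + K(M((Q(5, -4)*1)*4)) = 2154515 + (41 - (5 - 1*(-4))*1*4) = 2154515 + (41 - (5 + 4)*1*4) = 2154515 + (41 - 9*1*4) = 2154515 + (41 - 9*4) = 2154515 + (41 - 1*36) = 2154515 + (41 - 36) = 2154515 + 5 = 2154520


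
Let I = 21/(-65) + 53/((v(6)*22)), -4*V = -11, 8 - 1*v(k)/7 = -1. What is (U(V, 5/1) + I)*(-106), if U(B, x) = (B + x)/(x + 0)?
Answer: -12081721/90090 ≈ -134.11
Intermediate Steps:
v(k) = 63 (v(k) = 56 - 7*(-1) = 56 + 7 = 63)
V = 11/4 (V = -¼*(-11) = 11/4 ≈ 2.7500)
U(B, x) = (B + x)/x
I = -25661/90090 (I = 21/(-65) + 53/((63*22)) = 21*(-1/65) + 53/1386 = -21/65 + 53*(1/1386) = -21/65 + 53/1386 = -25661/90090 ≈ -0.28484)
(U(V, 5/1) + I)*(-106) = ((11/4 + 5/1)/((5/1)) - 25661/90090)*(-106) = ((11/4 + 5*1)/((5*1)) - 25661/90090)*(-106) = ((11/4 + 5)/5 - 25661/90090)*(-106) = ((⅕)*(31/4) - 25661/90090)*(-106) = (31/20 - 25661/90090)*(-106) = (227957/180180)*(-106) = -12081721/90090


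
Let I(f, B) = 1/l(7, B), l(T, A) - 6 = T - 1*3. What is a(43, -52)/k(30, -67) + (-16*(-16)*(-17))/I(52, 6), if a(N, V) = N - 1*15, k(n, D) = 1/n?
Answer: -42680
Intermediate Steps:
a(N, V) = -15 + N (a(N, V) = N - 15 = -15 + N)
l(T, A) = 3 + T (l(T, A) = 6 + (T - 1*3) = 6 + (T - 3) = 6 + (-3 + T) = 3 + T)
I(f, B) = ⅒ (I(f, B) = 1/(3 + 7) = 1/10 = ⅒)
a(43, -52)/k(30, -67) + (-16*(-16)*(-17))/I(52, 6) = (-15 + 43)/(1/30) + (-16*(-16)*(-17))/(⅒) = 28/(1/30) + (256*(-17))*10 = 28*30 - 4352*10 = 840 - 43520 = -42680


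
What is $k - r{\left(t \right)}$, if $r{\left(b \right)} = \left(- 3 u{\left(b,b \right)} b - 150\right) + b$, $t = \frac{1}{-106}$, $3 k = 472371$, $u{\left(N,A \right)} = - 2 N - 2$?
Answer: $\frac{442718247}{2809} \approx 1.5761 \cdot 10^{5}$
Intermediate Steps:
$u{\left(N,A \right)} = -2 - 2 N$
$k = 157457$ ($k = \frac{1}{3} \cdot 472371 = 157457$)
$t = - \frac{1}{106} \approx -0.009434$
$r{\left(b \right)} = -150 + b + b \left(6 + 6 b\right)$ ($r{\left(b \right)} = \left(- 3 \left(-2 - 2 b\right) b - 150\right) + b = \left(\left(6 + 6 b\right) b - 150\right) + b = \left(b \left(6 + 6 b\right) - 150\right) + b = \left(-150 + b \left(6 + 6 b\right)\right) + b = -150 + b + b \left(6 + 6 b\right)$)
$k - r{\left(t \right)} = 157457 - \left(-150 - \frac{1}{106} + 6 \left(- \frac{1}{106}\right) \left(1 - \frac{1}{106}\right)\right) = 157457 - \left(-150 - \frac{1}{106} + 6 \left(- \frac{1}{106}\right) \frac{105}{106}\right) = 157457 - \left(-150 - \frac{1}{106} - \frac{315}{5618}\right) = 157457 - - \frac{421534}{2809} = 157457 + \frac{421534}{2809} = \frac{442718247}{2809}$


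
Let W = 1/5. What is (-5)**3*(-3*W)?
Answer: 75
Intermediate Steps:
W = 1/5 ≈ 0.20000
(-5)**3*(-3*W) = (-5)**3*(-3*1/5) = -125*(-3/5) = 75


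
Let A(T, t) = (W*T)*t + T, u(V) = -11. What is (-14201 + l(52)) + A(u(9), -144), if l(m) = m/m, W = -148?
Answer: -248643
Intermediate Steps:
l(m) = 1
A(T, t) = T - 148*T*t (A(T, t) = (-148*T)*t + T = -148*T*t + T = T - 148*T*t)
(-14201 + l(52)) + A(u(9), -144) = (-14201 + 1) - 11*(1 - 148*(-144)) = -14200 - 11*(1 + 21312) = -14200 - 11*21313 = -14200 - 234443 = -248643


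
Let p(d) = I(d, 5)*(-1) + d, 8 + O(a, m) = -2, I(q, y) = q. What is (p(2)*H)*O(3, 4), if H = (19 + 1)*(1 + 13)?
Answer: 0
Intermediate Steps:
O(a, m) = -10 (O(a, m) = -8 - 2 = -10)
H = 280 (H = 20*14 = 280)
p(d) = 0 (p(d) = d*(-1) + d = -d + d = 0)
(p(2)*H)*O(3, 4) = (0*280)*(-10) = 0*(-10) = 0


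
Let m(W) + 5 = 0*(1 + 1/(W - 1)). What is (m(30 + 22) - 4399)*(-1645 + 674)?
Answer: 4276284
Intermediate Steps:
m(W) = -5 (m(W) = -5 + 0*(1 + 1/(W - 1)) = -5 + 0*(1 + 1/(-1 + W)) = -5 + 0 = -5)
(m(30 + 22) - 4399)*(-1645 + 674) = (-5 - 4399)*(-1645 + 674) = -4404*(-971) = 4276284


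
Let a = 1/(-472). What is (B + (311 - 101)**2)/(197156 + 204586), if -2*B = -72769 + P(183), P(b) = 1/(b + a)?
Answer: 13903696903/69400930500 ≈ 0.20034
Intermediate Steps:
a = -1/472 ≈ -0.0021186
P(b) = 1/(-1/472 + b) (P(b) = 1/(b - 1/472) = 1/(-1/472 + b))
B = 6285421903/172750 (B = -(-72769 + 472/(-1 + 472*183))/2 = -(-72769 + 472/(-1 + 86376))/2 = -(-72769 + 472/86375)/2 = -1/2*(-6285421903/86375) = 6285421903/172750 ≈ 36385.)
(B + (311 - 101)**2)/(197156 + 204586) = (6285421903/172750 + (311 - 101)**2)/(197156 + 204586) = (6285421903/172750 + 210**2)/401742 = (6285421903/172750 + 44100)*(1/401742) = (13903696903/172750)*(1/401742) = 13903696903/69400930500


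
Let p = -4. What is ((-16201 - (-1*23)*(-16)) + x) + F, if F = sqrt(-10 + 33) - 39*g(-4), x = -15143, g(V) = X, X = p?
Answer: -31556 + sqrt(23) ≈ -31551.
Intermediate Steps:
X = -4
g(V) = -4
F = 156 + sqrt(23) (F = sqrt(-10 + 33) - 39*(-4) = sqrt(23) + 156 = 156 + sqrt(23) ≈ 160.80)
((-16201 - (-1*23)*(-16)) + x) + F = ((-16201 - (-1*23)*(-16)) - 15143) + (156 + sqrt(23)) = ((-16201 - (-23)*(-16)) - 15143) + (156 + sqrt(23)) = ((-16201 - 1*368) - 15143) + (156 + sqrt(23)) = ((-16201 - 368) - 15143) + (156 + sqrt(23)) = (-16569 - 15143) + (156 + sqrt(23)) = -31712 + (156 + sqrt(23)) = -31556 + sqrt(23)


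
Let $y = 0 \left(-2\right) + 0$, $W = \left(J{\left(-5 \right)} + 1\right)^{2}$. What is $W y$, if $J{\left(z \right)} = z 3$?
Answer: $0$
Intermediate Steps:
$J{\left(z \right)} = 3 z$
$W = 196$ ($W = \left(3 \left(-5\right) + 1\right)^{2} = \left(-15 + 1\right)^{2} = \left(-14\right)^{2} = 196$)
$y = 0$ ($y = 0 + 0 = 0$)
$W y = 196 \cdot 0 = 0$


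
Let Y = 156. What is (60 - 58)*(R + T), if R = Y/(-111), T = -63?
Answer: -4766/37 ≈ -128.81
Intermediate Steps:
R = -52/37 (R = 156/(-111) = 156*(-1/111) = -52/37 ≈ -1.4054)
(60 - 58)*(R + T) = (60 - 58)*(-52/37 - 63) = 2*(-2383/37) = -4766/37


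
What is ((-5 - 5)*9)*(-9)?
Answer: 810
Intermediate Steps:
((-5 - 5)*9)*(-9) = -10*9*(-9) = -90*(-9) = 810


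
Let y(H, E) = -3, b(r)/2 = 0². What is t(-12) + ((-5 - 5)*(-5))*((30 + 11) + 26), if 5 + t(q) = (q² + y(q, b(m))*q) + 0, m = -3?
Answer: 3525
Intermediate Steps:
b(r) = 0 (b(r) = 2*0² = 2*0 = 0)
t(q) = -5 + q² - 3*q (t(q) = -5 + ((q² - 3*q) + 0) = -5 + (q² - 3*q) = -5 + q² - 3*q)
t(-12) + ((-5 - 5)*(-5))*((30 + 11) + 26) = (-5 + (-12)² - 3*(-12)) + ((-5 - 5)*(-5))*((30 + 11) + 26) = (-5 + 144 + 36) + (-10*(-5))*(41 + 26) = 175 + 50*67 = 175 + 3350 = 3525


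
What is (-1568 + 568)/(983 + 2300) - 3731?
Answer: -12249873/3283 ≈ -3731.3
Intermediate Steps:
(-1568 + 568)/(983 + 2300) - 3731 = -1000/3283 - 3731 = -12249873/3283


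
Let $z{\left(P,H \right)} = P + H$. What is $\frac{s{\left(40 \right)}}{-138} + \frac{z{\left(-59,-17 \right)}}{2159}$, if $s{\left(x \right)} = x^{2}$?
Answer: $- \frac{1732444}{148971} \approx -11.629$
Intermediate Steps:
$z{\left(P,H \right)} = H + P$
$\frac{s{\left(40 \right)}}{-138} + \frac{z{\left(-59,-17 \right)}}{2159} = \frac{40^{2}}{-138} + \frac{-17 - 59}{2159} = 1600 \left(- \frac{1}{138}\right) - \frac{76}{2159} = - \frac{800}{69} - \frac{76}{2159} = - \frac{1732444}{148971}$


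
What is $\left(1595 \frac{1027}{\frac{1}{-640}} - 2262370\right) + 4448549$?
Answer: $-1046175421$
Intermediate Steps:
$\left(1595 \frac{1027}{\frac{1}{-640}} - 2262370\right) + 4448549 = \left(1595 \frac{1027}{- \frac{1}{640}} - 2262370\right) + 4448549 = \left(1595 \cdot 1027 \left(-640\right) - 2262370\right) + 4448549 = \left(1595 \left(-657280\right) - 2262370\right) + 4448549 = \left(-1048361600 - 2262370\right) + 4448549 = -1050623970 + 4448549 = -1046175421$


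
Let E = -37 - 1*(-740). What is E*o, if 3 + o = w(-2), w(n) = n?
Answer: -3515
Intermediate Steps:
o = -5 (o = -3 - 2 = -5)
E = 703 (E = -37 + 740 = 703)
E*o = 703*(-5) = -3515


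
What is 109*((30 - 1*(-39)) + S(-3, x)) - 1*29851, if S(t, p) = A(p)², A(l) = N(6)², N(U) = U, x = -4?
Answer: 118934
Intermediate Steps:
A(l) = 36 (A(l) = 6² = 36)
S(t, p) = 1296 (S(t, p) = 36² = 1296)
109*((30 - 1*(-39)) + S(-3, x)) - 1*29851 = 109*((30 - 1*(-39)) + 1296) - 1*29851 = 109*((30 + 39) + 1296) - 29851 = 109*(69 + 1296) - 29851 = 109*1365 - 29851 = 148785 - 29851 = 118934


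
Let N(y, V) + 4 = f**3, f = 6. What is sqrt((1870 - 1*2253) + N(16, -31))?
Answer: 3*I*sqrt(19) ≈ 13.077*I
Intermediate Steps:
N(y, V) = 212 (N(y, V) = -4 + 6**3 = -4 + 216 = 212)
sqrt((1870 - 1*2253) + N(16, -31)) = sqrt((1870 - 1*2253) + 212) = sqrt((1870 - 2253) + 212) = sqrt(-383 + 212) = sqrt(-171) = 3*I*sqrt(19)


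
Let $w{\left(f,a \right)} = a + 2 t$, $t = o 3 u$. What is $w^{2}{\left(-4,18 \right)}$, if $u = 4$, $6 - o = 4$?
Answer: $4356$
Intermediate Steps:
$o = 2$ ($o = 6 - 4 = 2$)
$t = 24$ ($t = 2 \cdot 3 \cdot 4 = 6 \cdot 4 = 24$)
$w{\left(f,a \right)} = 48 + a$ ($w{\left(f,a \right)} = a + 2 \cdot 24 = a + 48 = 48 + a$)
$w^{2}{\left(-4,18 \right)} = \left(48 + 18\right)^{2} = 66^{2} = 4356$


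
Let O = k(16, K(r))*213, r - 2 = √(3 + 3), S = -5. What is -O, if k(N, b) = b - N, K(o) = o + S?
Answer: 4047 - 213*√6 ≈ 3525.3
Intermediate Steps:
r = 2 + √6 (r = 2 + √(3 + 3) = 2 + √6 ≈ 4.4495)
K(o) = -5 + o (K(o) = o - 5 = -5 + o)
O = -4047 + 213*√6 (O = ((-5 + (2 + √6)) - 1*16)*213 = ((-3 + √6) - 16)*213 = (-19 + √6)*213 = -4047 + 213*√6 ≈ -3525.3)
-O = -(-4047 + 213*√6) = 4047 - 213*√6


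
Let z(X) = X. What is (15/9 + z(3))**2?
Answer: 196/9 ≈ 21.778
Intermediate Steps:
(15/9 + z(3))**2 = (15/9 + 3)**2 = (15*(1/9) + 3)**2 = (5/3 + 3)**2 = (14/3)**2 = 196/9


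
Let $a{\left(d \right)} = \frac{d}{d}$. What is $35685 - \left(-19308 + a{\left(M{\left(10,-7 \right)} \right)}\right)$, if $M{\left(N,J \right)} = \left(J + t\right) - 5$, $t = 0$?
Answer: $54992$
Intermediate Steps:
$M{\left(N,J \right)} = -5 + J$ ($M{\left(N,J \right)} = \left(J + 0\right) - 5 = J - 5 = -5 + J$)
$a{\left(d \right)} = 1$
$35685 - \left(-19308 + a{\left(M{\left(10,-7 \right)} \right)}\right) = 35685 - \left(-19308 + 1\right) = 35685 - -19307 = 35685 + 19307 = 54992$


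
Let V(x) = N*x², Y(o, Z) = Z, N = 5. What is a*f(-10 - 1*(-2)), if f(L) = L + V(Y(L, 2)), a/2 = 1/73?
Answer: 24/73 ≈ 0.32877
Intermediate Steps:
a = 2/73 ≈ 0.027397
V(x) = 5*x²
f(L) = 20 + L (f(L) = L + 5*2² = L + 5*4 = L + 20 = 20 + L)
a*f(-10 - 1*(-2)) = 2*(20 + (-10 - 1*(-2)))/73 = 2*(20 + (-10 + 2))/73 = 2*(20 - 8)/73 = (2/73)*12 = 24/73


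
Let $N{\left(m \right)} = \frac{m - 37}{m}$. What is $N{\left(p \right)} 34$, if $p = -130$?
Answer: $\frac{2839}{65} \approx 43.677$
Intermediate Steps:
$N{\left(m \right)} = \frac{-37 + m}{m}$
$N{\left(p \right)} 34 = \frac{-37 - 130}{-130} \cdot 34 = \left(- \frac{1}{130}\right) \left(-167\right) 34 = \frac{167}{130} \cdot 34 = \frac{2839}{65}$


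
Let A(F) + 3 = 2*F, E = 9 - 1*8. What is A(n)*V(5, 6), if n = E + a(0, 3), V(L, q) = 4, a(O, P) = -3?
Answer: -28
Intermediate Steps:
E = 1 (E = 9 - 8 = 1)
n = -2 (n = 1 - 3 = -2)
A(F) = -3 + 2*F
A(n)*V(5, 6) = (-3 + 2*(-2))*4 = (-3 - 4)*4 = -7*4 = -28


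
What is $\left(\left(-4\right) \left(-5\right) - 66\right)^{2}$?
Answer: $2116$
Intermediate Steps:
$\left(\left(-4\right) \left(-5\right) - 66\right)^{2} = \left(20 - 66\right)^{2} = \left(-46\right)^{2} = 2116$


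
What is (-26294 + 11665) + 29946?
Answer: 15317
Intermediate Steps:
(-26294 + 11665) + 29946 = -14629 + 29946 = 15317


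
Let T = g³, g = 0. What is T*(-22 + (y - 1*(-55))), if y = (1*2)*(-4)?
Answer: 0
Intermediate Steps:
T = 0 (T = 0³ = 0)
y = -8 (y = 2*(-4) = -8)
T*(-22 + (y - 1*(-55))) = 0*(-22 + (-8 - 1*(-55))) = 0*(-22 + (-8 + 55)) = 0*(-22 + 47) = 0*25 = 0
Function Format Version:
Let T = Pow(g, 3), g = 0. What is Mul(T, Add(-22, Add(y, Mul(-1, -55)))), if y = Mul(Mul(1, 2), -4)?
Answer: 0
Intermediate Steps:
T = 0 (T = Pow(0, 3) = 0)
y = -8 (y = Mul(2, -4) = -8)
Mul(T, Add(-22, Add(y, Mul(-1, -55)))) = Mul(0, Add(-22, Add(-8, Mul(-1, -55)))) = Mul(0, Add(-22, Add(-8, 55))) = Mul(0, Add(-22, 47)) = Mul(0, 25) = 0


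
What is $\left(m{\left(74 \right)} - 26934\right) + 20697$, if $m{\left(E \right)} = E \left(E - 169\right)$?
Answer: $-13267$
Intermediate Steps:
$m{\left(E \right)} = E \left(-169 + E\right)$
$\left(m{\left(74 \right)} - 26934\right) + 20697 = \left(74 \left(-169 + 74\right) - 26934\right) + 20697 = \left(74 \left(-95\right) - 26934\right) + 20697 = \left(-7030 - 26934\right) + 20697 = -33964 + 20697 = -13267$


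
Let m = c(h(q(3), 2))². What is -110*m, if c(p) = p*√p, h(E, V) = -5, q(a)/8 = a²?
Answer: 13750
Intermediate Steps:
q(a) = 8*a²
c(p) = p^(3/2)
m = -125 (m = ((-5)^(3/2))² = (-5*I*√5)² = -125)
-110*m = -110*(-125) = 13750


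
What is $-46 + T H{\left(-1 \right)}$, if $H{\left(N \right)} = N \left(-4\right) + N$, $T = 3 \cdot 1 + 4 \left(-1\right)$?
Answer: $-49$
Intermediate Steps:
$T = -1$ ($T = 3 - 4 = -1$)
$H{\left(N \right)} = - 3 N$ ($H{\left(N \right)} = - 4 N + N = - 3 N$)
$-46 + T H{\left(-1 \right)} = -46 - \left(-3\right) \left(-1\right) = -46 - 3 = -49$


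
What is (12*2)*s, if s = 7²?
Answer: 1176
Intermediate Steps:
s = 49
(12*2)*s = (12*2)*49 = 24*49 = 1176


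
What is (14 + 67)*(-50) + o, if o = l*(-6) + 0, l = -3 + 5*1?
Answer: -4062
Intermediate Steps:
l = 2 (l = -3 + 5 = 2)
o = -12 (o = 2*(-6) + 0 = -12 + 0 = -12)
(14 + 67)*(-50) + o = (14 + 67)*(-50) - 12 = 81*(-50) - 12 = -4050 - 12 = -4062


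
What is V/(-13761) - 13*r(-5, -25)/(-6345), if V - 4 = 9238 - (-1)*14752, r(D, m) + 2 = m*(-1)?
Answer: -16458599/9701505 ≈ -1.6965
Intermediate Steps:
r(D, m) = -2 - m (r(D, m) = -2 + m*(-1) = -2 - m)
V = 23994 (V = 4 + (9238 - (-1)*14752) = 4 + (9238 - 1*(-14752)) = 4 + (9238 + 14752) = 4 + 23990 = 23994)
V/(-13761) - 13*r(-5, -25)/(-6345) = 23994/(-13761) - 13*(-2 - 1*(-25))/(-6345) = 23994*(-1/13761) - 13*(-2 + 25)*(-1/6345) = -2666/1529 - 13*23*(-1/6345) = -2666/1529 - 299*(-1/6345) = -2666/1529 + 299/6345 = -16458599/9701505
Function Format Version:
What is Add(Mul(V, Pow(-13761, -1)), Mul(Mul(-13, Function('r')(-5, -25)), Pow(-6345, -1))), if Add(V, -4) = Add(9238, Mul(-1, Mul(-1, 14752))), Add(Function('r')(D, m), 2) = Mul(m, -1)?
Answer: Rational(-16458599, 9701505) ≈ -1.6965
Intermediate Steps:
Function('r')(D, m) = Add(-2, Mul(-1, m)) (Function('r')(D, m) = Add(-2, Mul(m, -1)) = Add(-2, Mul(-1, m)))
V = 23994 (V = Add(4, Add(9238, Mul(-1, Mul(-1, 14752)))) = Add(4, Add(9238, Mul(-1, -14752))) = Add(4, Add(9238, 14752)) = Add(4, 23990) = 23994)
Add(Mul(V, Pow(-13761, -1)), Mul(Mul(-13, Function('r')(-5, -25)), Pow(-6345, -1))) = Add(Mul(23994, Pow(-13761, -1)), Mul(Mul(-13, Add(-2, Mul(-1, -25))), Pow(-6345, -1))) = Add(Mul(23994, Rational(-1, 13761)), Mul(Mul(-13, Add(-2, 25)), Rational(-1, 6345))) = Add(Rational(-2666, 1529), Mul(Mul(-13, 23), Rational(-1, 6345))) = Add(Rational(-2666, 1529), Mul(-299, Rational(-1, 6345))) = Add(Rational(-2666, 1529), Rational(299, 6345)) = Rational(-16458599, 9701505)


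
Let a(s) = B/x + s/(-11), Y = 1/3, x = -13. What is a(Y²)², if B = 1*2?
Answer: 44521/1656369 ≈ 0.026879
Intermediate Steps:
Y = ⅓ ≈ 0.33333
B = 2
a(s) = -2/13 - s/11 (a(s) = 2/(-13) + s/(-11) = 2*(-1/13) + s*(-1/11) = -2/13 - s/11)
a(Y²)² = (-2/13 - (⅓)²/11)² = (-2/13 - 1/11*⅑)² = (-2/13 - 1/99)² = (-211/1287)² = 44521/1656369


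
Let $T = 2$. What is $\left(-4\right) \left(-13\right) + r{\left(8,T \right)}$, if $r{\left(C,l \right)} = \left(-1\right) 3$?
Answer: $49$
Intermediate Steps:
$r{\left(C,l \right)} = -3$
$\left(-4\right) \left(-13\right) + r{\left(8,T \right)} = \left(-4\right) \left(-13\right) - 3 = 52 - 3 = 49$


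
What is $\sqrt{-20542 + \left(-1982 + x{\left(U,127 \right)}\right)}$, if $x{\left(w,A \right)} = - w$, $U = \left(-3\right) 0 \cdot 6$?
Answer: $2 i \sqrt{5631} \approx 150.08 i$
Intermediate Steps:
$U = 0$ ($U = 0 \cdot 6 = 0$)
$\sqrt{-20542 + \left(-1982 + x{\left(U,127 \right)}\right)} = \sqrt{-20542 - 1982} = \sqrt{-22524} = 2 i \sqrt{5631}$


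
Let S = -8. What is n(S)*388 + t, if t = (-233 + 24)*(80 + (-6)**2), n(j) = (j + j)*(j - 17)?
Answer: 130956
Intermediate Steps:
n(j) = 2*j*(-17 + j) (n(j) = (2*j)*(-17 + j) = 2*j*(-17 + j))
t = -24244 (t = -209*(80 + 36) = -209*116 = -24244)
n(S)*388 + t = (2*(-8)*(-17 - 8))*388 - 24244 = (2*(-8)*(-25))*388 - 24244 = 400*388 - 24244 = 155200 - 24244 = 130956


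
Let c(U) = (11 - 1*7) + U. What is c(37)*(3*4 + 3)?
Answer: 615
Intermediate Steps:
c(U) = 4 + U (c(U) = (11 - 7) + U = 4 + U)
c(37)*(3*4 + 3) = (4 + 37)*(3*4 + 3) = 41*(12 + 3) = 41*15 = 615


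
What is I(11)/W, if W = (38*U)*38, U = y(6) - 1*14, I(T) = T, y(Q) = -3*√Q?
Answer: -77/102524 + 33*√6/205048 ≈ -0.00035683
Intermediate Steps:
U = -14 - 3*√6 (U = -3*√6 - 1*14 = -3*√6 - 14 = -14 - 3*√6 ≈ -21.348)
W = -20216 - 4332*√6 (W = (38*(-14 - 3*√6))*38 = (-532 - 114*√6)*38 = -20216 - 4332*√6 ≈ -30827.)
I(11)/W = 11/(-20216 - 4332*√6)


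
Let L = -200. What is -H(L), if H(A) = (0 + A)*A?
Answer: -40000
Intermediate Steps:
H(A) = A² (H(A) = A*A = A²)
-H(L) = -1*(-200)² = -1*40000 = -40000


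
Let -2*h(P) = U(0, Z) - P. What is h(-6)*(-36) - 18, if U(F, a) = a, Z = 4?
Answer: 162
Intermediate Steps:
h(P) = -2 + P/2 (h(P) = -(4 - P)/2 = -2 + P/2)
h(-6)*(-36) - 18 = (-2 + (½)*(-6))*(-36) - 18 = (-2 - 3)*(-36) - 18 = -5*(-36) - 18 = 180 - 18 = 162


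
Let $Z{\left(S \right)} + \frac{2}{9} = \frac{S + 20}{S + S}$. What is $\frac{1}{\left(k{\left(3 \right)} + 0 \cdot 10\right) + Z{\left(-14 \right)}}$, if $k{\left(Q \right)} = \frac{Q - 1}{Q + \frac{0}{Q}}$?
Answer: $\frac{126}{29} \approx 4.3448$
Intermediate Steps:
$k{\left(Q \right)} = \frac{-1 + Q}{Q}$ ($k{\left(Q \right)} = \frac{-1 + Q}{Q + 0} = \frac{-1 + Q}{Q}$)
$Z{\left(S \right)} = - \frac{2}{9} + \frac{20 + S}{2 S}$ ($Z{\left(S \right)} = - \frac{2}{9} + \frac{S + 20}{S + S} = - \frac{2}{9} + \frac{20 + S}{2 S}$)
$\frac{1}{\left(k{\left(3 \right)} + 0 \cdot 10\right) + Z{\left(-14 \right)}} = \frac{1}{\left(\frac{-1 + 3}{3} + 0 \cdot 10\right) + \left(\frac{5}{18} + \frac{10}{-14}\right)} = \frac{1}{\left(\frac{1}{3} \cdot 2 + 0\right) + \left(\frac{5}{18} + 10 \left(- \frac{1}{14}\right)\right)} = \frac{1}{\left(\frac{2}{3} + 0\right) + \left(\frac{5}{18} - \frac{5}{7}\right)} = \frac{1}{\frac{2}{3} - \frac{55}{126}} = \frac{1}{\frac{29}{126}} = \frac{126}{29}$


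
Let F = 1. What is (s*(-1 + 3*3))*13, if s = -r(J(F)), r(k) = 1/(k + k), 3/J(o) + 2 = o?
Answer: 52/3 ≈ 17.333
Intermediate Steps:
J(o) = 3/(-2 + o)
r(k) = 1/(2*k)
s = 1/6 (s = -1/(2*(3/(-2 + 1))) = -1/(2*(3/(-1))) = -1/(2*(3*(-1))) = -1/(2*(-3)) = -(-1)/(2*3) = -1*(-1/6) = 1/6 ≈ 0.16667)
(s*(-1 + 3*3))*13 = ((-1 + 3*3)/6)*13 = ((-1 + 9)/6)*13 = ((1/6)*8)*13 = (4/3)*13 = 52/3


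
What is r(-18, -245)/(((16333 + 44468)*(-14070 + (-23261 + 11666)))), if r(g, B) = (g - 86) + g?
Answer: 122/1560457665 ≈ 7.8182e-8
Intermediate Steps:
r(g, B) = -86 + 2*g (r(g, B) = (-86 + g) + g = -86 + 2*g)
r(-18, -245)/(((16333 + 44468)*(-14070 + (-23261 + 11666)))) = (-86 + 2*(-18))/(((16333 + 44468)*(-14070 + (-23261 + 11666)))) = (-86 - 36)/((60801*(-14070 - 11595))) = -122/(60801*(-25665)) = -122/(-1560457665) = -122*(-1/1560457665) = 122/1560457665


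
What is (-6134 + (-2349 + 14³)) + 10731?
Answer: 4992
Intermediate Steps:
(-6134 + (-2349 + 14³)) + 10731 = (-6134 + (-2349 + 2744)) + 10731 = (-6134 + 395) + 10731 = -5739 + 10731 = 4992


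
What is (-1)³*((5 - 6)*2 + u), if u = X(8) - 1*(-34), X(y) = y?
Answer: -40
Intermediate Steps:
u = 42 (u = 8 - 1*(-34) = 8 + 34 = 42)
(-1)³*((5 - 6)*2 + u) = (-1)³*((5 - 6)*2 + 42) = -(-1*2 + 42) = -(-2 + 42) = -1*40 = -40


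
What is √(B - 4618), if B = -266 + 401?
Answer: I*√4483 ≈ 66.955*I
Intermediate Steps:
B = 135
√(B - 4618) = √(135 - 4618) = √(-4483) = I*√4483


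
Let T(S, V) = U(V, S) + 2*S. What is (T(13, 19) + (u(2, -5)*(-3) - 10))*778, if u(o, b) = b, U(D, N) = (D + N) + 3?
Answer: 51348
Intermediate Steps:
U(D, N) = 3 + D + N
T(S, V) = 3 + V + 3*S (T(S, V) = (3 + V + S) + 2*S = (3 + S + V) + 2*S = 3 + V + 3*S)
(T(13, 19) + (u(2, -5)*(-3) - 10))*778 = ((3 + 19 + 3*13) + (-5*(-3) - 10))*778 = ((3 + 19 + 39) + (15 - 10))*778 = (61 + 5)*778 = 66*778 = 51348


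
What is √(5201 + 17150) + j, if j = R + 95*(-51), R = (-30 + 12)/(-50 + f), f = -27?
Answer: -373047/77 + √22351 ≈ -4695.3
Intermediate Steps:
R = 18/77 (R = (-30 + 12)/(-50 - 27) = -18/(-77) = -18*(-1/77) = 18/77 ≈ 0.23377)
j = -373047/77 (j = 18/77 + 95*(-51) = 18/77 - 4845 = -373047/77 ≈ -4844.8)
√(5201 + 17150) + j = √(5201 + 17150) - 373047/77 = √22351 - 373047/77 = -373047/77 + √22351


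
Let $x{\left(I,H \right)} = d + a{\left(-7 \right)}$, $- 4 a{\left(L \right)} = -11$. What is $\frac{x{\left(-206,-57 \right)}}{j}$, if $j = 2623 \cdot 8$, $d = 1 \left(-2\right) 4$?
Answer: $- \frac{21}{83936} \approx -0.00025019$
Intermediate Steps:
$a{\left(L \right)} = \frac{11}{4}$ ($a{\left(L \right)} = \left(- \frac{1}{4}\right) \left(-11\right) = \frac{11}{4}$)
$d = -8$ ($d = \left(-2\right) 4 = -8$)
$x{\left(I,H \right)} = - \frac{21}{4}$ ($x{\left(I,H \right)} = -8 + \frac{11}{4} = - \frac{21}{4}$)
$j = 20984$
$\frac{x{\left(-206,-57 \right)}}{j} = - \frac{21}{4 \cdot 20984} = \left(- \frac{21}{4}\right) \frac{1}{20984} = - \frac{21}{83936}$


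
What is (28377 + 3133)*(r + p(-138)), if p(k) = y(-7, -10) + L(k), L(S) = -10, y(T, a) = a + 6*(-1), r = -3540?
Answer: -112364660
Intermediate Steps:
y(T, a) = -6 + a (y(T, a) = a - 6 = -6 + a)
p(k) = -26 (p(k) = (-6 - 10) - 10 = -16 - 10 = -26)
(28377 + 3133)*(r + p(-138)) = (28377 + 3133)*(-3540 - 26) = 31510*(-3566) = -112364660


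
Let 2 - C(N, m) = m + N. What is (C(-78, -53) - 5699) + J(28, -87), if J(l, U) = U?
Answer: -5653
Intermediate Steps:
C(N, m) = 2 - N - m (C(N, m) = 2 - (m + N) = 2 - (N + m) = 2 + (-N - m) = 2 - N - m)
(C(-78, -53) - 5699) + J(28, -87) = ((2 - 1*(-78) - 1*(-53)) - 5699) - 87 = ((2 + 78 + 53) - 5699) - 87 = (133 - 5699) - 87 = -5566 - 87 = -5653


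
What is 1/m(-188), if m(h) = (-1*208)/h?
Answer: 47/52 ≈ 0.90385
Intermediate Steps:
m(h) = -208/h
1/m(-188) = 1/(-208/(-188)) = 1/(-208*(-1/188)) = 1/(52/47) = 47/52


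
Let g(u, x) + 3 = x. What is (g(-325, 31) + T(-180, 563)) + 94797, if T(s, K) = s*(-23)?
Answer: 98965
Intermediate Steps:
T(s, K) = -23*s
g(u, x) = -3 + x
(g(-325, 31) + T(-180, 563)) + 94797 = ((-3 + 31) - 23*(-180)) + 94797 = (28 + 4140) + 94797 = 4168 + 94797 = 98965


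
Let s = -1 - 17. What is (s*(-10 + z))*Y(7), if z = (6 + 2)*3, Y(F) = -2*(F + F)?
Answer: 7056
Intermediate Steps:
Y(F) = -4*F
s = -18
z = 24 (z = 8*3 = 24)
(s*(-10 + z))*Y(7) = (-18*(-10 + 24))*(-4*7) = -18*14*(-28) = -252*(-28) = 7056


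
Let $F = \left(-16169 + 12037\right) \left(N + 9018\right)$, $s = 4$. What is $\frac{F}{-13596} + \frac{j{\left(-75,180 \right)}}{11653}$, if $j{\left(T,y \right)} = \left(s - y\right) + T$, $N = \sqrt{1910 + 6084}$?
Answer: $\frac{36184587911}{13202849} + \frac{1033 \sqrt{7994}}{3399} \approx 2767.8$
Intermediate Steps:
$N = \sqrt{7994} \approx 89.409$
$j{\left(T,y \right)} = 4 + T - y$ ($j{\left(T,y \right)} = \left(4 - y\right) + T = 4 + T - y$)
$F = -37262376 - 4132 \sqrt{7994}$ ($F = \left(-16169 + 12037\right) \left(\sqrt{7994} + 9018\right) = - 4132 \left(9018 + \sqrt{7994}\right) = -37262376 - 4132 \sqrt{7994} \approx -3.7632 \cdot 10^{7}$)
$\frac{F}{-13596} + \frac{j{\left(-75,180 \right)}}{11653} = \frac{-37262376 - 4132 \sqrt{7994}}{-13596} + \frac{4 - 75 - 180}{11653} = \left(-37262376 - 4132 \sqrt{7994}\right) \left(- \frac{1}{13596}\right) + \left(4 - 75 - 180\right) \frac{1}{11653} = \left(\frac{3105198}{1133} + \frac{1033 \sqrt{7994}}{3399}\right) - \frac{251}{11653} = \frac{36184587911}{13202849} + \frac{1033 \sqrt{7994}}{3399}$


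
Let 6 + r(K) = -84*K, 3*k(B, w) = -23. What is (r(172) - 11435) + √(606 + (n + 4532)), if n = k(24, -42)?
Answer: -25889 + √46173/3 ≈ -25817.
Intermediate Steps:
k(B, w) = -23/3 (k(B, w) = (⅓)*(-23) = -23/3)
n = -23/3 ≈ -7.6667
r(K) = -6 - 84*K
(r(172) - 11435) + √(606 + (n + 4532)) = ((-6 - 84*172) - 11435) + √(606 + (-23/3 + 4532)) = ((-6 - 14448) - 11435) + √(606 + 13573/3) = (-14454 - 11435) + √(15391/3) = -25889 + √46173/3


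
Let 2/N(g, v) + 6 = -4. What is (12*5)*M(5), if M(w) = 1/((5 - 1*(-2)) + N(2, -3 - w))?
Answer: 150/17 ≈ 8.8235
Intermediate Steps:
N(g, v) = -⅕ (N(g, v) = 2/(-6 - 4) = 2/(-10) = 2*(-⅒) = -⅕)
M(w) = 5/34 (M(w) = 1/((5 - 1*(-2)) - ⅕) = 1/((5 + 2) - ⅕) = 1/(7 - ⅕) = 1/(34/5) = 5/34)
(12*5)*M(5) = (12*5)*(5/34) = 60*(5/34) = 150/17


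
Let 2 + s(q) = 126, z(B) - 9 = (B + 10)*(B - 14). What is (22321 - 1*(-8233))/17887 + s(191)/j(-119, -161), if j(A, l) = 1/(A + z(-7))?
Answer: -383681370/17887 ≈ -21450.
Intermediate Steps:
z(B) = 9 + (-14 + B)*(10 + B) (z(B) = 9 + (B + 10)*(B - 14) = 9 + (10 + B)*(-14 + B) = 9 + (-14 + B)*(10 + B))
s(q) = 124 (s(q) = -2 + 126 = 124)
j(A, l) = 1/(-54 + A) (j(A, l) = 1/(A + (-131 + (-7)**2 - 4*(-7))) = 1/(A + (-131 + 49 + 28)) = 1/(A - 54) = 1/(-54 + A))
(22321 - 1*(-8233))/17887 + s(191)/j(-119, -161) = (22321 - 1*(-8233))/17887 + 124/(1/(-54 - 119)) = (22321 + 8233)*(1/17887) + 124/(1/(-173)) = 30554*(1/17887) + 124/(-1/173) = 30554/17887 + 124*(-173) = 30554/17887 - 21452 = -383681370/17887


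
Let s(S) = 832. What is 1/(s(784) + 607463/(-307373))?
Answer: 307373/255126873 ≈ 0.0012048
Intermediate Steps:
1/(s(784) + 607463/(-307373)) = 1/(832 + 607463/(-307373)) = 1/(832 + 607463*(-1/307373)) = 1/(832 - 607463/307373) = 1/(255126873/307373) = 307373/255126873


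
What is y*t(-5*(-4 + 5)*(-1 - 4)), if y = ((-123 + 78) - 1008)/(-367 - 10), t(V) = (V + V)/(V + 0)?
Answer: 162/29 ≈ 5.5862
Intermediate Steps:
t(V) = 2 (t(V) = (2*V)/V = 2)
y = 81/29 (y = (-45 - 1008)/(-377) = -1053*(-1/377) = 81/29 ≈ 2.7931)
y*t(-5*(-4 + 5)*(-1 - 4)) = (81/29)*2 = 162/29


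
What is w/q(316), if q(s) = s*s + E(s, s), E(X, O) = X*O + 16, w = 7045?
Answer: 7045/199728 ≈ 0.035273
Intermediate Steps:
E(X, O) = 16 + O*X (E(X, O) = O*X + 16 = 16 + O*X)
q(s) = 16 + 2*s² (q(s) = s*s + (16 + s*s) = s² + (16 + s²) = 16 + 2*s²)
w/q(316) = 7045/(16 + 2*316²) = 7045/(16 + 2*99856) = 7045/(16 + 199712) = 7045/199728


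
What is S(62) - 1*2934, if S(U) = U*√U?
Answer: -2934 + 62*√62 ≈ -2445.8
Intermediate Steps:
S(U) = U^(3/2)
S(62) - 1*2934 = 62^(3/2) - 1*2934 = 62*√62 - 2934 = -2934 + 62*√62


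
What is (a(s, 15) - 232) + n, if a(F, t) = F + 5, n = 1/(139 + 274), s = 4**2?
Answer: -87142/413 ≈ -211.00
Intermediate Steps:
s = 16
n = 1/413 ≈ 0.0024213
a(F, t) = 5 + F
(a(s, 15) - 232) + n = ((5 + 16) - 232) + 1/413 = (21 - 232) + 1/413 = -211 + 1/413 = -87142/413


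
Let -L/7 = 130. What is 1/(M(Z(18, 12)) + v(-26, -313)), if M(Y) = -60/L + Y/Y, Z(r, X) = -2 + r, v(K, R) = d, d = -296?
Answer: -91/26839 ≈ -0.0033906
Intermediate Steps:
L = -910 (L = -7*130 = -910)
v(K, R) = -296
M(Y) = 97/91 (M(Y) = -60/(-910) + Y/Y = -60*(-1/910) + 1 = 6/91 + 1 = 97/91)
1/(M(Z(18, 12)) + v(-26, -313)) = 1/(97/91 - 296) = 1/(-26839/91) = -91/26839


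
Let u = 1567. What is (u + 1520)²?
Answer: 9529569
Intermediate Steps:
(u + 1520)² = (1567 + 1520)² = 3087² = 9529569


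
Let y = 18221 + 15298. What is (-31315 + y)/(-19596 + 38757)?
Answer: 2204/19161 ≈ 0.11503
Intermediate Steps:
y = 33519
(-31315 + y)/(-19596 + 38757) = (-31315 + 33519)/(-19596 + 38757) = 2204/19161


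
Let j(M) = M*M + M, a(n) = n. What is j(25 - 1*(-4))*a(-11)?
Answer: -9570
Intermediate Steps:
j(M) = M + M**2 (j(M) = M**2 + M = M + M**2)
j(25 - 1*(-4))*a(-11) = ((25 - 1*(-4))*(1 + (25 - 1*(-4))))*(-11) = ((25 + 4)*(1 + (25 + 4)))*(-11) = (29*(1 + 29))*(-11) = (29*30)*(-11) = 870*(-11) = -9570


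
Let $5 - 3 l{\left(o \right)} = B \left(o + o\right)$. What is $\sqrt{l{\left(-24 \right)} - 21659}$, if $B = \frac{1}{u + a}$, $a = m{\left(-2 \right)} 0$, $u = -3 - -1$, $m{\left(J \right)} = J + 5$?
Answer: $\frac{2 i \sqrt{48747}}{3} \approx 147.19 i$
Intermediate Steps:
$m{\left(J \right)} = 5 + J$
$u = -2$ ($u = -3 + 1 = -2$)
$a = 0$ ($a = \left(5 - 2\right) 0 = 3 \cdot 0 = 0$)
$B = - \frac{1}{2}$ ($B = \frac{1}{-2 + 0} = \frac{1}{-2} = - \frac{1}{2} \approx -0.5$)
$l{\left(o \right)} = \frac{5}{3} + \frac{o}{3}$ ($l{\left(o \right)} = \frac{5}{3} - \frac{\left(- \frac{1}{2}\right) \left(o + o\right)}{3} = \frac{5}{3} - \frac{\left(- \frac{1}{2}\right) 2 o}{3} = \frac{5}{3} - \frac{\left(-1\right) o}{3} = \frac{5}{3} + \frac{o}{3}$)
$\sqrt{l{\left(-24 \right)} - 21659} = \sqrt{\left(\frac{5}{3} + \frac{1}{3} \left(-24\right)\right) - 21659} = \sqrt{\left(\frac{5}{3} - 8\right) - 21659} = \sqrt{- \frac{19}{3} - 21659} = \sqrt{- \frac{64996}{3}} = \frac{2 i \sqrt{48747}}{3}$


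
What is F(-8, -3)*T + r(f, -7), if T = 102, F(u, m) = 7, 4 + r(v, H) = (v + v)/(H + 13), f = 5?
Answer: 2135/3 ≈ 711.67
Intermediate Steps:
r(v, H) = -4 + 2*v/(13 + H) (r(v, H) = -4 + (v + v)/(H + 13) = -4 + (2*v)/(13 + H) = -4 + 2*v/(13 + H))
F(-8, -3)*T + r(f, -7) = 7*102 + 2*(-26 + 5 - 2*(-7))/(13 - 7) = 714 + 2*(-26 + 5 + 14)/6 = 714 + 2*(1/6)*(-7) = 714 - 7/3 = 2135/3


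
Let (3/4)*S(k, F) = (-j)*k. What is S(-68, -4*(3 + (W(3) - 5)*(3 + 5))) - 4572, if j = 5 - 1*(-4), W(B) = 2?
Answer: -3756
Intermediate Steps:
j = 9 (j = 5 + 4 = 9)
S(k, F) = -12*k (S(k, F) = 4*((-1*9)*k)/3 = 4*(-9*k)/3 = -12*k)
S(-68, -4*(3 + (W(3) - 5)*(3 + 5))) - 4572 = -12*(-68) - 4572 = 816 - 4572 = -3756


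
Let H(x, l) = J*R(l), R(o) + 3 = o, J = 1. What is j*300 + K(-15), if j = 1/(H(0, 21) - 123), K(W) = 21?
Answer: 127/7 ≈ 18.143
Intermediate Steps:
R(o) = -3 + o
H(x, l) = -3 + l (H(x, l) = 1*(-3 + l) = -3 + l)
j = -1/105 (j = 1/((-3 + 21) - 123) = 1/(18 - 123) = 1/(-105) = -1/105 ≈ -0.0095238)
j*300 + K(-15) = -1/105*300 + 21 = -20/7 + 21 = 127/7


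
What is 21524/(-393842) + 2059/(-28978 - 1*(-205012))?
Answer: -1489017569/34664791314 ≈ -0.042955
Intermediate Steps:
21524/(-393842) + 2059/(-28978 - 1*(-205012)) = 21524*(-1/393842) + 2059/(-28978 + 205012) = -10762/196921 + 2059/176034 = -1489017569/34664791314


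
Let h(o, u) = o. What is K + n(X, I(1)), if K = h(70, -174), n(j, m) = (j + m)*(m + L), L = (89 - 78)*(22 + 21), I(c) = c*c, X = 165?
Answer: 78754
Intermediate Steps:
I(c) = c²
L = 473 (L = 11*43 = 473)
n(j, m) = (473 + m)*(j + m) (n(j, m) = (j + m)*(m + 473) = (j + m)*(473 + m) = (473 + m)*(j + m))
K = 70
K + n(X, I(1)) = 70 + ((1²)² + 473*165 + 473*1² + 165*1²) = 70 + (1² + 78045 + 473*1 + 165*1) = 70 + (1 + 78045 + 473 + 165) = 70 + 78684 = 78754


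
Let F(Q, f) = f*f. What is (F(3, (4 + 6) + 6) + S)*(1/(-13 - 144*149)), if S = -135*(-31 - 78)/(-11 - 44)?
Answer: 127/257323 ≈ 0.00049354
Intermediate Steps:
F(Q, f) = f**2
S = -2943/11 (S = -135/((-55/(-109))) = -135/((-55*(-1/109))) = -135/55/109 = -135*109/55 = -2943/11 ≈ -267.55)
(F(3, (4 + 6) + 6) + S)*(1/(-13 - 144*149)) = (((4 + 6) + 6)**2 - 2943/11)*(1/(-13 - 144*149)) = ((10 + 6)**2 - 2943/11)*((1/149)/(-157)) = (16**2 - 2943/11)*(-1/157*1/149) = (256 - 2943/11)*(-1/23393) = -127/11*(-1/23393) = 127/257323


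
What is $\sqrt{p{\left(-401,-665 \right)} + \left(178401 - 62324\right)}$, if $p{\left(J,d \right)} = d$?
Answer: $2 \sqrt{28853} \approx 339.72$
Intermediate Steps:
$\sqrt{p{\left(-401,-665 \right)} + \left(178401 - 62324\right)} = \sqrt{-665 + \left(178401 - 62324\right)} = \sqrt{-665 + 116077} = \sqrt{115412} = 2 \sqrt{28853}$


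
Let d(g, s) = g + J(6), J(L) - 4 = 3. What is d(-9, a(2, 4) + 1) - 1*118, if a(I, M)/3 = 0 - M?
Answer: -120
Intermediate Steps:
a(I, M) = -3*M (a(I, M) = 3*(0 - M) = 3*(-M) = -3*M)
J(L) = 7 (J(L) = 4 + 3 = 7)
d(g, s) = 7 + g (d(g, s) = g + 7 = 7 + g)
d(-9, a(2, 4) + 1) - 1*118 = (7 - 9) - 1*118 = -2 - 118 = -120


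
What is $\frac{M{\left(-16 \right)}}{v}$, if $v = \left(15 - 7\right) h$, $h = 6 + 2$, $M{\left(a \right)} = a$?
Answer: $- \frac{1}{4} \approx -0.25$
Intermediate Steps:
$h = 8$
$v = 64$ ($v = \left(15 - 7\right) 8 = 8 \cdot 8 = 64$)
$\frac{M{\left(-16 \right)}}{v} = - \frac{16}{64} = \left(-16\right) \frac{1}{64} = - \frac{1}{4}$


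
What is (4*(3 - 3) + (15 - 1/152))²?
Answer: 5193841/23104 ≈ 224.80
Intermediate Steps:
(4*(3 - 3) + (15 - 1/152))² = (4*0 + (15 - 1*1/152))² = (0 + (15 - 1/152))² = (0 + 2279/152)² = (2279/152)² = 5193841/23104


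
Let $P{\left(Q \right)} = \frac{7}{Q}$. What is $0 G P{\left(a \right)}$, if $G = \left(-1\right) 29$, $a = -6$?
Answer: $0$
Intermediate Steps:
$G = -29$
$0 G P{\left(a \right)} = 0 \left(-29\right) \frac{7}{-6} = 0 \cdot 7 \left(- \frac{1}{6}\right) = 0 \left(- \frac{7}{6}\right) = 0$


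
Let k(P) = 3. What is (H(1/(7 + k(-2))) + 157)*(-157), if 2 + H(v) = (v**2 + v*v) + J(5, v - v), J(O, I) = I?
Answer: -1216907/50 ≈ -24338.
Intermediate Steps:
H(v) = -2 + 2*v**2 (H(v) = -2 + ((v**2 + v*v) + (v - v)) = -2 + ((v**2 + v**2) + 0) = -2 + (2*v**2 + 0) = -2 + 2*v**2)
(H(1/(7 + k(-2))) + 157)*(-157) = ((-2 + 2*(1/(7 + 3))**2) + 157)*(-157) = ((-2 + 2*(1/10)**2) + 157)*(-157) = ((-2 + 2*(1/100)) + 157)*(-157) = ((-2 + 1/50) + 157)*(-157) = (-99/50 + 157)*(-157) = (7751/50)*(-157) = -1216907/50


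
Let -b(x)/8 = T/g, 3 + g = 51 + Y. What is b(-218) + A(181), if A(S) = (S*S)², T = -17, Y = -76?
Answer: 7512981813/7 ≈ 1.0733e+9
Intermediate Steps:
g = -28 (g = -3 + (51 - 76) = -3 - 25 = -28)
b(x) = -34/7 (b(x) = -(-136)/(-28) = -(-136)*(-1)/28 = -8*17/28 = -34/7)
A(S) = S⁴ (A(S) = (S²)² = S⁴)
b(-218) + A(181) = -34/7 + 181⁴ = -34/7 + 1073283121 = 7512981813/7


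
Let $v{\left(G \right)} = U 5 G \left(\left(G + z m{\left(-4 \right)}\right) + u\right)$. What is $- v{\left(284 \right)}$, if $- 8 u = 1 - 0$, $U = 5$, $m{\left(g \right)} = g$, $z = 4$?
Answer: $- \frac{3803825}{2} \approx -1.9019 \cdot 10^{6}$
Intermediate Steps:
$u = - \frac{1}{8}$ ($u = - \frac{1 - 0}{8} = - \frac{1 + 0}{8} = \left(- \frac{1}{8}\right) 1 = - \frac{1}{8} \approx -0.125$)
$v{\left(G \right)} = 25 G \left(- \frac{129}{8} + G\right)$ ($v{\left(G \right)} = 5 \cdot 5 G \left(\left(G + 4 \left(-4\right)\right) - \frac{1}{8}\right) = 25 G \left(\left(G - 16\right) - \frac{1}{8}\right) = 25 G \left(\left(-16 + G\right) - \frac{1}{8}\right) = 25 G \left(- \frac{129}{8} + G\right)$)
$- v{\left(284 \right)} = - \frac{25 \cdot 284 \left(-129 + 8 \cdot 284\right)}{8} = - \frac{25 \cdot 284 \left(-129 + 2272\right)}{8} = - \frac{25 \cdot 284 \cdot 2143}{8} = \left(-1\right) \frac{3803825}{2} = - \frac{3803825}{2}$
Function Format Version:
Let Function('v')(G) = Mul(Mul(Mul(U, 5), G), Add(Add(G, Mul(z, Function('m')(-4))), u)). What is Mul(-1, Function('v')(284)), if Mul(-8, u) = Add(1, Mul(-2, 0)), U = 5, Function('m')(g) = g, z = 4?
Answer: Rational(-3803825, 2) ≈ -1.9019e+6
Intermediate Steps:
u = Rational(-1, 8) (u = Mul(Rational(-1, 8), Add(1, Mul(-2, 0))) = Mul(Rational(-1, 8), Add(1, 0)) = Mul(Rational(-1, 8), 1) = Rational(-1, 8) ≈ -0.12500)
Function('v')(G) = Mul(25, G, Add(Rational(-129, 8), G)) (Function('v')(G) = Mul(Mul(Mul(5, 5), G), Add(Add(G, Mul(4, -4)), Rational(-1, 8))) = Mul(Mul(25, G), Add(Add(G, -16), Rational(-1, 8))) = Mul(Mul(25, G), Add(Add(-16, G), Rational(-1, 8))) = Mul(Mul(25, G), Add(Rational(-129, 8), G)) = Mul(25, G, Add(Rational(-129, 8), G)))
Mul(-1, Function('v')(284)) = Mul(-1, Mul(Rational(25, 8), 284, Add(-129, Mul(8, 284)))) = Mul(-1, Mul(Rational(25, 8), 284, Add(-129, 2272))) = Mul(-1, Mul(Rational(25, 8), 284, 2143)) = Mul(-1, Rational(3803825, 2)) = Rational(-3803825, 2)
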